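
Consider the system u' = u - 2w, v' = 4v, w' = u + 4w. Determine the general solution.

u(t) = -K_1e^(3t) + 2K_3e^(2t), v(t) = K_2e^(4t), w(t) = K_1e^(3t) - K_3e^(2t)

Coefficient matrix A = [[1, 0, -2], [0, 4, 0], [1, 0, 4]].
det(A - λI) = 0 gives eigenvalues λ = 3, 4, 2.
For λ=3: eigenvector (-1,0,1).
For λ=4: eigenvector (0,1,0).
For λ=2: eigenvector (2,0,-1).
General solution: K_1e^(3t)(-1,0,1) + K_2e^(4t)(0,1,0) + K_3e^(2t)(2,0,-1).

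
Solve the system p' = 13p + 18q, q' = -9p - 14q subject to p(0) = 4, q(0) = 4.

p(t) = 16e^(4t) - 12e^(-5t), q(t) = -8e^(4t) + 12e^(-5t)

Coefficient matrix A = [[13, 18], [-9, -14]].
Characteristic polynomial det(A - λI) = λ^2 + λ - 20 = 0.
Eigenvalues λ = 4, -5.
For λ=4: (A-λI) row 1 is [9, 18], so an eigenvector is (-2, 1).
For λ=-5: (A-λI) row 1 is [18, 18], so an eigenvector is (1, -1).
General solution: c_1e^(4t)(-2,1) + c_2e^(-5t)(1,-1).
Applying p(0)=4, q(0)=4 gives c_1=-8, c_2=-12.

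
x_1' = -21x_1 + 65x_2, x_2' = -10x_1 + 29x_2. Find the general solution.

Coefficient matrix A = [[-21, 65], [-10, 29]].
Characteristic polynomial det(A - λI) = λ^2 - 8λ + 41 = 0.
Eigenvalues λ = 4 ± 5i (complex conjugate pair).
For λ=4+5i: an eigenvector is (2,1) - i(3,1) = (2 - 3i, 1 - i).
A real fundamental pair from Re and Im of e^((4+5i)t)v: X_1 = e^(4t)(cos(5t)·(2,1) + sin(5t)·(3,1)), X_2 = e^(4t)(sin(5t)·(2,1) - cos(5t)·(3,1)).
General solution: K_1X_1 + K_2X_2.

x_1(t) = 3K_1e^(4t)sin(5t) + 2K_1e^(4t)cos(5t) + 2K_2e^(4t)sin(5t) - 3K_2e^(4t)cos(5t), x_2(t) = K_1e^(4t)sin(5t) + K_1e^(4t)cos(5t) + K_2e^(4t)sin(5t) - K_2e^(4t)cos(5t)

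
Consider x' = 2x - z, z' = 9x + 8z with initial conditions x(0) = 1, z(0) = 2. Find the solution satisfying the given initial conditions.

x(t) = -5te^(5t) + e^(5t), z(t) = 15te^(5t) + 2e^(5t)

Coefficient matrix A = [[2, -1], [9, 8]].
Characteristic polynomial det(A - λI) = λ^2 - 10λ + 25 = 0.
Single eigenvalue λ = 5 with algebraic multiplicity 2.
Eigenvector v = (1,-3); generalized eigenvector w with (A-λI)w=v is (-1,2).
General solution: e^(5t)[K_1·v + K_2·(t·v + w)].
Applying x(0)=1, z(0)=2 gives K_1=-4, K_2=-5.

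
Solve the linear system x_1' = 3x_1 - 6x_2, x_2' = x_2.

x_1(t) = 3K_1e^(t) + K_2e^(3t), x_2(t) = K_1e^(t)

Coefficient matrix A = [[3, -6], [0, 1]].
Characteristic polynomial det(A - λI) = λ^2 - 4λ + 3 = 0.
Eigenvalues λ = 1, 3.
For λ=1: (A-λI) row 1 is [2, -6], so an eigenvector is (3, 1).
For λ=3: (A-λI) row 1 is [0, -6], so an eigenvector is (1, 0).
General solution: K_1e^(t)(3,1) + K_2e^(3t)(1,0).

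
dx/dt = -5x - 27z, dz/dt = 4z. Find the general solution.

x(t) = K_1e^(-5t) - 3K_2e^(4t), z(t) = K_2e^(4t)

Coefficient matrix A = [[-5, -27], [0, 4]].
Characteristic polynomial det(A - λI) = λ^2 + λ - 20 = 0.
Eigenvalues λ = -5, 4.
For λ=-5: (A-λI) row 1 is [0, -27], so an eigenvector is (1, 0).
For λ=4: (A-λI) row 1 is [-9, -27], so an eigenvector is (-3, 1).
General solution: K_1e^(-5t)(1,0) + K_2e^(4t)(-3,1).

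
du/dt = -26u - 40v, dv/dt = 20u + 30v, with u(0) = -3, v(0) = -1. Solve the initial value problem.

Coefficient matrix A = [[-26, -40], [20, 30]].
Characteristic polynomial det(A - λI) = λ^2 - 4λ + 20 = 0.
Eigenvalues λ = 2 ± 4i (complex conjugate pair).
For λ=2+4i: an eigenvector is (-3,2) - i(1,-1) = (-3 - i, 2 + i).
A real fundamental pair from Re and Im of e^((2+4i)t)v: X_1 = e^(2t)(cos(4t)·(-3,2) + sin(4t)·(1,-1)), X_2 = e^(2t)(sin(4t)·(-3,2) - cos(4t)·(1,-1)).
General solution: c_1X_1 + c_2X_2.
Applying u(0)=-3, v(0)=-1 gives c_1=4, c_2=-9.

u(t) = 31e^(2t)sin(4t) - 3e^(2t)cos(4t), v(t) = -22e^(2t)sin(4t) - e^(2t)cos(4t)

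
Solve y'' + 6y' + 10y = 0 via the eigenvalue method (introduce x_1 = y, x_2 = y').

Let x_1 = y, x_2 = y'. Then x_1' = x_2 and x_2' = -10x_1 - 6x_2.
A = [[0,1],[-10,-6]]; det(A-λI) = λ^2 + 6λ + 10.
Eigenvalues λ = -3 ± i.

y(t) = K_1e^(-3t)cos(t) + K_2e^(-3t)sin(t)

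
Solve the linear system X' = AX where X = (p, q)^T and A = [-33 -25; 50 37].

p(t) = C_1e^(2t)sin(5t) + 2C_1e^(2t)cos(5t) + 2C_2e^(2t)sin(5t) - C_2e^(2t)cos(5t), q(t) = -C_1e^(2t)sin(5t) - 3C_1e^(2t)cos(5t) - 3C_2e^(2t)sin(5t) + C_2e^(2t)cos(5t)

Coefficient matrix A = [[-33, -25], [50, 37]].
Characteristic polynomial det(A - λI) = λ^2 - 4λ + 29 = 0.
Eigenvalues λ = 2 ± 5i (complex conjugate pair).
For λ=2+5i: an eigenvector is (2,-3) - i(1,-1) = (2 - i, -3 + i).
A real fundamental pair from Re and Im of e^((2+5i)t)v: X_1 = e^(2t)(cos(5t)·(2,-3) + sin(5t)·(1,-1)), X_2 = e^(2t)(sin(5t)·(2,-3) - cos(5t)·(1,-1)).
General solution: C_1X_1 + C_2X_2.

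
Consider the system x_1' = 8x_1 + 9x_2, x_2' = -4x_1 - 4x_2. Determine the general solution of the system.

x_1(t) = 3K_1e^(2t) + 3K_2te^(2t) - K_2e^(2t), x_2(t) = -2K_1e^(2t) - 2K_2te^(2t) + K_2e^(2t)

Coefficient matrix A = [[8, 9], [-4, -4]].
Characteristic polynomial det(A - λI) = λ^2 - 4λ + 4 = 0.
Single eigenvalue λ = 2 with algebraic multiplicity 2.
Eigenvector v = (3,-2); generalized eigenvector w with (A-λI)w=v is (-1,1).
General solution: e^(2t)[K_1·v + K_2·(t·v + w)].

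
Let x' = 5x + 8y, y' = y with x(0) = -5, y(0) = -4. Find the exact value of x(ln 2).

A = [[5,8],[0,1]]; eigenvalues λ = 1, 5.
Eigenvectors: (2,-1) for λ=1, (1,0) for λ=5.
From the initial condition, c_1 = 4, c_2 = -13.
x(ln 2) = (4)(2^1)(2) + (-13)(2^5)(1) = -400.

-400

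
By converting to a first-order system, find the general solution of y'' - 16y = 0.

Let x_1 = y, x_2 = y'. Then x_1' = x_2 and x_2' = 16x_1.
A = [[0,1],[16,0]]; det(A-λI) = λ^2 - 16.
Eigenvalues λ = 4, -4 with eigenvectors (1,4), (1,-4).

y(t) = K_1e^(4t) + K_2e^(-4t)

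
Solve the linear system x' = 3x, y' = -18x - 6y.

x(t) = -K_1e^(3t), y(t) = 2K_1e^(3t) - K_2e^(-6t)

Coefficient matrix A = [[3, 0], [-18, -6]].
Characteristic polynomial det(A - λI) = λ^2 + 3λ - 18 = 0.
Eigenvalues λ = 3, -6.
For λ=3: (A-λI) row 2 is [-18, -9], so an eigenvector is (-1, 2).
For λ=-6: (A-λI) row 1 is [9, 0], so an eigenvector is (0, -1).
General solution: K_1e^(3t)(-1,2) + K_2e^(-6t)(0,-1).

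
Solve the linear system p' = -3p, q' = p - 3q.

p(t) = C_2e^(-3t), q(t) = C_1e^(-3t) + C_2te^(-3t) + 2C_2e^(-3t)

Coefficient matrix A = [[-3, 0], [1, -3]].
Characteristic polynomial det(A - λI) = λ^2 + 6λ + 9 = 0.
Single eigenvalue λ = -3 with algebraic multiplicity 2.
Eigenvector v = (0,1); generalized eigenvector w with (A-λI)w=v is (1,2).
General solution: e^(-3t)[C_1·v + C_2·(t·v + w)].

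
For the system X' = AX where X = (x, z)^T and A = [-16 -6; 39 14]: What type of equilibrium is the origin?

A = [[-16,-6],[39,14]]; det(A-λI) = λ^2 + 2λ + 10.
λ = -1 ± 3i: negative real part.

stable spiral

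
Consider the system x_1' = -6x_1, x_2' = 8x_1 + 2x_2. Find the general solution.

x_1(t) = K_1e^(-6t), x_2(t) = -K_1e^(-6t) + K_2e^(2t)

Coefficient matrix A = [[-6, 0], [8, 2]].
Characteristic polynomial det(A - λI) = λ^2 + 4λ - 12 = 0.
Eigenvalues λ = -6, 2.
For λ=-6: (A-λI) row 2 is [8, 8], so an eigenvector is (1, -1).
For λ=2: (A-λI) row 1 is [-8, 0], so an eigenvector is (0, 1).
General solution: K_1e^(-6t)(1,-1) + K_2e^(2t)(0,1).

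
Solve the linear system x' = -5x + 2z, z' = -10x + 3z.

x(t) = K_1e^(-t)cos(2t) + K_2e^(-t)sin(2t), z(t) = -K_1e^(-t)sin(2t) + 2K_1e^(-t)cos(2t) + 2K_2e^(-t)sin(2t) + K_2e^(-t)cos(2t)

Coefficient matrix A = [[-5, 2], [-10, 3]].
Characteristic polynomial det(A - λI) = λ^2 + 2λ + 5 = 0.
Eigenvalues λ = -1 ± 2i (complex conjugate pair).
For λ=-1+2i: an eigenvector is (1,2) - i(0,-1) = (1, 2 + i).
A real fundamental pair from Re and Im of e^((-1+2i)t)v: X_1 = e^(-t)(cos(2t)·(1,2) + sin(2t)·(0,-1)), X_2 = e^(-t)(sin(2t)·(1,2) - cos(2t)·(0,-1)).
General solution: K_1X_1 + K_2X_2.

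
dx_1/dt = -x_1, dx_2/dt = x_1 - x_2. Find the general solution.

x_1(t) = K_2e^(-t), x_2(t) = K_1e^(-t) + K_2te^(-t) - 3K_2e^(-t)

Coefficient matrix A = [[-1, 0], [1, -1]].
Characteristic polynomial det(A - λI) = λ^2 + 2λ + 1 = 0.
Single eigenvalue λ = -1 with algebraic multiplicity 2.
Eigenvector v = (0,1); generalized eigenvector w with (A-λI)w=v is (1,-3).
General solution: e^(-t)[K_1·v + K_2·(t·v + w)].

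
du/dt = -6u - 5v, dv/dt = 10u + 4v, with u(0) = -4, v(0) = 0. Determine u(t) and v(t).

u(t) = 4e^(-t)sin(5t) - 4e^(-t)cos(5t), v(t) = -8e^(-t)sin(5t)

Coefficient matrix A = [[-6, -5], [10, 4]].
Characteristic polynomial det(A - λI) = λ^2 + 2λ + 26 = 0.
Eigenvalues λ = -1 ± 5i (complex conjugate pair).
For λ=-1+5i: an eigenvector is (0,-1) - i(1,-1) = (0 - i, -1 + i).
A real fundamental pair from Re and Im of e^((-1+5i)t)v: X_1 = e^(-t)(cos(5t)·(0,-1) + sin(5t)·(1,-1)), X_2 = e^(-t)(sin(5t)·(0,-1) - cos(5t)·(1,-1)).
General solution: C_1X_1 + C_2X_2.
Applying u(0)=-4, v(0)=0 gives C_1=4, C_2=4.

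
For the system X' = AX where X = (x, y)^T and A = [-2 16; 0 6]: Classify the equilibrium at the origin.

A = [[-2,16],[0,6]]; det(A-λI) = λ^2 - 4λ - 12.
λ = 6, -2: opposite signs.

saddle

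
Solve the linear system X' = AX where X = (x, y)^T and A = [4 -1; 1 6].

Coefficient matrix A = [[4, -1], [1, 6]].
Characteristic polynomial det(A - λI) = λ^2 - 10λ + 25 = 0.
Single eigenvalue λ = 5 with algebraic multiplicity 2.
Eigenvector v = (-1,1); generalized eigenvector w with (A-λI)w=v is (-2,3).
General solution: e^(5t)[K_1·v + K_2·(t·v + w)].

x(t) = -K_1e^(5t) - K_2te^(5t) - 2K_2e^(5t), y(t) = K_1e^(5t) + K_2te^(5t) + 3K_2e^(5t)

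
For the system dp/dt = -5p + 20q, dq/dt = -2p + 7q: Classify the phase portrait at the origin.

A = [[-5,20],[-2,7]]; det(A-λI) = λ^2 - 2λ + 5.
λ = 1 ± 2i: positive real part.

unstable spiral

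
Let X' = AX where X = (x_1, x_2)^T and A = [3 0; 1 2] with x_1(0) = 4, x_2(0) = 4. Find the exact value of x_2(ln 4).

256

A = [[3,0],[1,2]]; eigenvalues λ = 2, 3.
Eigenvectors: (0,-1) for λ=2, (1,1) for λ=3.
From the initial condition, c_1 = 0, c_2 = 4.
x_2(ln 4) = (0)(4^2)(-1) + (4)(4^3)(1) = 256.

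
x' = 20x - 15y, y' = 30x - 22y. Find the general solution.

x(t) = C_1e^(-t)sin(3t) - 2C_1e^(-t)cos(3t) - 2C_2e^(-t)sin(3t) - C_2e^(-t)cos(3t), y(t) = C_1e^(-t)sin(3t) - 3C_1e^(-t)cos(3t) - 3C_2e^(-t)sin(3t) - C_2e^(-t)cos(3t)

Coefficient matrix A = [[20, -15], [30, -22]].
Characteristic polynomial det(A - λI) = λ^2 + 2λ + 10 = 0.
Eigenvalues λ = -1 ± 3i (complex conjugate pair).
For λ=-1+3i: an eigenvector is (-2,-3) - i(1,1) = (-2 - i, -3 - i).
A real fundamental pair from Re and Im of e^((-1+3i)t)v: X_1 = e^(-t)(cos(3t)·(-2,-3) + sin(3t)·(1,1)), X_2 = e^(-t)(sin(3t)·(-2,-3) - cos(3t)·(1,1)).
General solution: C_1X_1 + C_2X_2.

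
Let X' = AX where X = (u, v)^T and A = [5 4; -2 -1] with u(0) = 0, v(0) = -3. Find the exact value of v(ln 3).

63

A = [[5,4],[-2,-1]]; eigenvalues λ = 3, 1.
Eigenvectors: (2,-1) for λ=3, (1,-1) for λ=1.
From the initial condition, c_1 = -3, c_2 = 6.
v(ln 3) = (-3)(3^3)(-1) + (6)(3^1)(-1) = 63.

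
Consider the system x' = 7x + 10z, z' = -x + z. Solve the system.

x(t) = 3C_1e^(4t)sin(t) + C_1e^(4t)cos(t) + C_2e^(4t)sin(t) - 3C_2e^(4t)cos(t), z(t) = -C_1e^(4t)sin(t) + C_2e^(4t)cos(t)

Coefficient matrix A = [[7, 10], [-1, 1]].
Characteristic polynomial det(A - λI) = λ^2 - 8λ + 17 = 0.
Eigenvalues λ = 4 ± i (complex conjugate pair).
For λ=4+i: an eigenvector is (1,0) - i(3,-1) = (1 - 3i, 0 + i).
A real fundamental pair from Re and Im of e^((4+i)t)v: X_1 = e^(4t)(cos(t)·(1,0) + sin(t)·(3,-1)), X_2 = e^(4t)(sin(t)·(1,0) - cos(t)·(3,-1)).
General solution: C_1X_1 + C_2X_2.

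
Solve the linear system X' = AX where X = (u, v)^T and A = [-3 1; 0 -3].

u(t) = K_1e^(-3t) + K_2te^(-3t) + 2K_2e^(-3t), v(t) = K_2e^(-3t)

Coefficient matrix A = [[-3, 1], [0, -3]].
Characteristic polynomial det(A - λI) = λ^2 + 6λ + 9 = 0.
Single eigenvalue λ = -3 with algebraic multiplicity 2.
Eigenvector v = (1,0); generalized eigenvector w with (A-λI)w=v is (2,1).
General solution: e^(-3t)[K_1·v + K_2·(t·v + w)].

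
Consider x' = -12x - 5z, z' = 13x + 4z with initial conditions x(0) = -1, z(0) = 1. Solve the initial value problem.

x(t) = 3e^(-4t)sin(t) - e^(-4t)cos(t), z(t) = -5e^(-4t)sin(t) + e^(-4t)cos(t)

Coefficient matrix A = [[-12, -5], [13, 4]].
Characteristic polynomial det(A - λI) = λ^2 + 8λ + 17 = 0.
Eigenvalues λ = -4 ± i (complex conjugate pair).
For λ=-4+i: an eigenvector is (2,-3) - i(-1,2) = (2 + i, -3 - 2i).
A real fundamental pair from Re and Im of e^((-4+i)t)v: X_1 = e^(-4t)(cos(t)·(2,-3) + sin(t)·(-1,2)), X_2 = e^(-4t)(sin(t)·(2,-3) - cos(t)·(-1,2)).
General solution: C_1X_1 + C_2X_2.
Applying x(0)=-1, z(0)=1 gives C_1=-1, C_2=1.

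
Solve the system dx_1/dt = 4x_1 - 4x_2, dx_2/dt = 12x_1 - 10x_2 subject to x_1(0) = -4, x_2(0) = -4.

Coefficient matrix A = [[4, -4], [12, -10]].
Characteristic polynomial det(A - λI) = λ^2 + 6λ + 8 = 0.
Eigenvalues λ = -4, -2.
For λ=-4: (A-λI) row 1 is [8, -4], so an eigenvector is (-1, -2).
For λ=-2: (A-λI) row 1 is [6, -4], so an eigenvector is (2, 3).
General solution: K_1e^(-4t)(-1,-2) + K_2e^(-2t)(2,3).
Applying x_1(0)=-4, x_2(0)=-4 gives K_1=-4, K_2=-4.

x_1(t) = -8e^(-2t) + 4e^(-4t), x_2(t) = -12e^(-2t) + 8e^(-4t)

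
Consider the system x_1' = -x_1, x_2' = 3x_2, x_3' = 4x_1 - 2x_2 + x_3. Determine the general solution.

x_1(t) = C_1e^(-t), x_2(t) = C_2e^(3t), x_3(t) = -2C_1e^(-t) - C_2e^(3t) + C_3e^(t)

Coefficient matrix A = [[-1, 0, 0], [0, 3, 0], [4, -2, 1]].
det(A - λI) = 0 gives eigenvalues λ = -1, 3, 1.
For λ=-1: eigenvector (1,0,-2).
For λ=3: eigenvector (0,1,-1).
For λ=1: eigenvector (0,0,1).
General solution: C_1e^(-t)(1,0,-2) + C_2e^(3t)(0,1,-1) + C_3e^(t)(0,0,1).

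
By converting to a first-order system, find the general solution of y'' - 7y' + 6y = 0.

Let x_1 = y, x_2 = y'. Then x_1' = x_2 and x_2' = -6x_1 + 7x_2.
A = [[0,1],[-6,7]]; det(A-λI) = λ^2 - 7λ + 6.
Eigenvalues λ = 1, 6 with eigenvectors (1,1), (1,6).

y(t) = K_1e^(t) + K_2e^(6t)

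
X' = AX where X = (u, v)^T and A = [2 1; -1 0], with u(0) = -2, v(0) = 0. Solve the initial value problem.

Coefficient matrix A = [[2, 1], [-1, 0]].
Characteristic polynomial det(A - λI) = λ^2 - 2λ + 1 = 0.
Single eigenvalue λ = 1 with algebraic multiplicity 2.
Eigenvector v = (1,-1); generalized eigenvector w with (A-λI)w=v is (-2,3).
General solution: e^(t)[C_1·v + C_2·(t·v + w)].
Applying u(0)=-2, v(0)=0 gives C_1=-6, C_2=-2.

u(t) = -2te^(t) - 2e^(t), v(t) = 2te^(t)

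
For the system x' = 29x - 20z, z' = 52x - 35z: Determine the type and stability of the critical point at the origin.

A = [[29,-20],[52,-35]]; det(A-λI) = λ^2 + 6λ + 25.
λ = -3 ± 4i: negative real part.

stable spiral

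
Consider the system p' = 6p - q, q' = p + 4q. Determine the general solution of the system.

Coefficient matrix A = [[6, -1], [1, 4]].
Characteristic polynomial det(A - λI) = λ^2 - 10λ + 25 = 0.
Single eigenvalue λ = 5 with algebraic multiplicity 2.
Eigenvector v = (-1,-1); generalized eigenvector w with (A-λI)w=v is (-2,-1).
General solution: e^(5t)[K_1·v + K_2·(t·v + w)].

p(t) = -K_1e^(5t) - K_2te^(5t) - 2K_2e^(5t), q(t) = -K_1e^(5t) - K_2te^(5t) - K_2e^(5t)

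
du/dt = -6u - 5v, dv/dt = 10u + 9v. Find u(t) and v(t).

Coefficient matrix A = [[-6, -5], [10, 9]].
Characteristic polynomial det(A - λI) = λ^2 - 3λ - 4 = 0.
Eigenvalues λ = -1, 4.
For λ=-1: (A-λI) row 1 is [-5, -5], so an eigenvector is (1, -1).
For λ=4: (A-λI) row 1 is [-10, -5], so an eigenvector is (1, -2).
General solution: K_1e^(-t)(1,-1) + K_2e^(4t)(1,-2).

u(t) = K_1e^(-t) + K_2e^(4t), v(t) = -K_1e^(-t) - 2K_2e^(4t)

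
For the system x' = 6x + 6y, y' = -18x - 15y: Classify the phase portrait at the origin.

A = [[6,6],[-18,-15]]; det(A-λI) = λ^2 + 9λ + 18.
λ = -3, -6: both negative.

stable node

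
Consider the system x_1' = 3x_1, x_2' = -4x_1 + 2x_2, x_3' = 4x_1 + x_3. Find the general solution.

x_1(t) = C_3e^(3t), x_2(t) = C_2e^(2t) - 4C_3e^(3t), x_3(t) = C_1e^(t) + 2C_3e^(3t)

Coefficient matrix A = [[3, 0, 0], [-4, 2, 0], [4, 0, 1]].
det(A - λI) = 0 gives eigenvalues λ = 1, 2, 3.
For λ=1: eigenvector (0,0,1).
For λ=2: eigenvector (0,1,0).
For λ=3: eigenvector (1,-4,2).
General solution: C_1e^(t)(0,0,1) + C_2e^(2t)(0,1,0) + C_3e^(3t)(1,-4,2).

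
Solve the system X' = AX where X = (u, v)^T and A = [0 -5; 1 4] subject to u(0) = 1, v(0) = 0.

Coefficient matrix A = [[0, -5], [1, 4]].
Characteristic polynomial det(A - λI) = λ^2 - 4λ + 5 = 0.
Eigenvalues λ = 2 ± i (complex conjugate pair).
For λ=2+i: an eigenvector is (-1,0) - i(2,-1) = (-1 - 2i, 0 + i).
A real fundamental pair from Re and Im of e^((2+i)t)v: X_1 = e^(2t)(cos(t)·(-1,0) + sin(t)·(2,-1)), X_2 = e^(2t)(sin(t)·(-1,0) - cos(t)·(2,-1)).
General solution: C_1X_1 + C_2X_2.
Applying u(0)=1, v(0)=0 gives C_1=-1, C_2=0.

u(t) = -2e^(2t)sin(t) + e^(2t)cos(t), v(t) = e^(2t)sin(t)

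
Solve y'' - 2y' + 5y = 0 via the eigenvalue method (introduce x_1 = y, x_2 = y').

y(t) = C_1e^(t)cos(2t) + C_2e^(t)sin(2t)

Let x_1 = y, x_2 = y'. Then x_1' = x_2 and x_2' = -5x_1 + 2x_2.
A = [[0,1],[-5,2]]; det(A-λI) = λ^2 - 2λ + 5.
Eigenvalues λ = 1 ± 2i.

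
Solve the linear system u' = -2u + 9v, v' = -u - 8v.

u(t) = 3K_1e^(-5t) + 3K_2te^(-5t) + K_2e^(-5t), v(t) = -K_1e^(-5t) - K_2te^(-5t)

Coefficient matrix A = [[-2, 9], [-1, -8]].
Characteristic polynomial det(A - λI) = λ^2 + 10λ + 25 = 0.
Single eigenvalue λ = -5 with algebraic multiplicity 2.
Eigenvector v = (3,-1); generalized eigenvector w with (A-λI)w=v is (1,0).
General solution: e^(-5t)[K_1·v + K_2·(t·v + w)].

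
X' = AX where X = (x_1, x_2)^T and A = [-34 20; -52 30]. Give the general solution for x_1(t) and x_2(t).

Coefficient matrix A = [[-34, 20], [-52, 30]].
Characteristic polynomial det(A - λI) = λ^2 + 4λ + 20 = 0.
Eigenvalues λ = -2 ± 4i (complex conjugate pair).
For λ=-2+4i: an eigenvector is (1,2) - i(2,3) = (1 - 2i, 2 - 3i).
A real fundamental pair from Re and Im of e^((-2+4i)t)v: X_1 = e^(-2t)(cos(4t)·(1,2) + sin(4t)·(2,3)), X_2 = e^(-2t)(sin(4t)·(1,2) - cos(4t)·(2,3)).
General solution: K_1X_1 + K_2X_2.

x_1(t) = 2K_1e^(-2t)sin(4t) + K_1e^(-2t)cos(4t) + K_2e^(-2t)sin(4t) - 2K_2e^(-2t)cos(4t), x_2(t) = 3K_1e^(-2t)sin(4t) + 2K_1e^(-2t)cos(4t) + 2K_2e^(-2t)sin(4t) - 3K_2e^(-2t)cos(4t)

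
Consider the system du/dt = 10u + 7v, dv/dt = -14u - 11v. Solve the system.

Coefficient matrix A = [[10, 7], [-14, -11]].
Characteristic polynomial det(A - λI) = λ^2 + λ - 12 = 0.
Eigenvalues λ = -4, 3.
For λ=-4: (A-λI) row 1 is [14, 7], so an eigenvector is (-1, 2).
For λ=3: (A-λI) row 1 is [7, 7], so an eigenvector is (-1, 1).
General solution: c_1e^(-4t)(-1,2) + c_2e^(3t)(-1,1).

u(t) = -c_1e^(-4t) - c_2e^(3t), v(t) = 2c_1e^(-4t) + c_2e^(3t)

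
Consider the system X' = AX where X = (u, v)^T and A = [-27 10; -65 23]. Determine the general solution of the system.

Coefficient matrix A = [[-27, 10], [-65, 23]].
Characteristic polynomial det(A - λI) = λ^2 + 4λ + 29 = 0.
Eigenvalues λ = -2 ± 5i (complex conjugate pair).
For λ=-2+5i: an eigenvector is (-1,-3) - i(-1,-2) = (-1 + i, -3 + 2i).
A real fundamental pair from Re and Im of e^((-2+5i)t)v: X_1 = e^(-2t)(cos(5t)·(-1,-3) + sin(5t)·(-1,-2)), X_2 = e^(-2t)(sin(5t)·(-1,-3) - cos(5t)·(-1,-2)).
General solution: c_1X_1 + c_2X_2.

u(t) = -c_1e^(-2t)sin(5t) - c_1e^(-2t)cos(5t) - c_2e^(-2t)sin(5t) + c_2e^(-2t)cos(5t), v(t) = -2c_1e^(-2t)sin(5t) - 3c_1e^(-2t)cos(5t) - 3c_2e^(-2t)sin(5t) + 2c_2e^(-2t)cos(5t)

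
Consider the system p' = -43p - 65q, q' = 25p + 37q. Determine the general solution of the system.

Coefficient matrix A = [[-43, -65], [25, 37]].
Characteristic polynomial det(A - λI) = λ^2 + 6λ + 34 = 0.
Eigenvalues λ = -3 ± 5i (complex conjugate pair).
For λ=-3+5i: an eigenvector is (2,-1) - i(-3,2) = (2 + 3i, -1 - 2i).
A real fundamental pair from Re and Im of e^((-3+5i)t)v: X_1 = e^(-3t)(cos(5t)·(2,-1) + sin(5t)·(-3,2)), X_2 = e^(-3t)(sin(5t)·(2,-1) - cos(5t)·(-3,2)).
General solution: K_1X_1 + K_2X_2.

p(t) = -3K_1e^(-3t)sin(5t) + 2K_1e^(-3t)cos(5t) + 2K_2e^(-3t)sin(5t) + 3K_2e^(-3t)cos(5t), q(t) = 2K_1e^(-3t)sin(5t) - K_1e^(-3t)cos(5t) - K_2e^(-3t)sin(5t) - 2K_2e^(-3t)cos(5t)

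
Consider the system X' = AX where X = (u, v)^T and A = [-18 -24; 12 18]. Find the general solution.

u(t) = -2C_1e^(-6t) - C_2e^(6t), v(t) = C_1e^(-6t) + C_2e^(6t)

Coefficient matrix A = [[-18, -24], [12, 18]].
Characteristic polynomial det(A - λI) = λ^2 - 36 = 0.
Eigenvalues λ = -6, 6.
For λ=-6: (A-λI) row 1 is [-12, -24], so an eigenvector is (-2, 1).
For λ=6: (A-λI) row 1 is [-24, -24], so an eigenvector is (-1, 1).
General solution: C_1e^(-6t)(-2,1) + C_2e^(6t)(-1,1).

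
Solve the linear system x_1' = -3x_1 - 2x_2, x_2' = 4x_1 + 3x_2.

Coefficient matrix A = [[-3, -2], [4, 3]].
Characteristic polynomial det(A - λI) = λ^2 - 1 = 0.
Eigenvalues λ = -1, 1.
For λ=-1: (A-λI) row 1 is [-2, -2], so an eigenvector is (1, -1).
For λ=1: (A-λI) row 1 is [-4, -2], so an eigenvector is (-1, 2).
General solution: C_1e^(-t)(1,-1) + C_2e^(t)(-1,2).

x_1(t) = C_1e^(-t) - C_2e^(t), x_2(t) = -C_1e^(-t) + 2C_2e^(t)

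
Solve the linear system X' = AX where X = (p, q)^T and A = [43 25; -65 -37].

Coefficient matrix A = [[43, 25], [-65, -37]].
Characteristic polynomial det(A - λI) = λ^2 - 6λ + 34 = 0.
Eigenvalues λ = 3 ± 5i (complex conjugate pair).
For λ=3+5i: an eigenvector is (-2,3) - i(-1,2) = (-2 + i, 3 - 2i).
A real fundamental pair from Re and Im of e^((3+5i)t)v: X_1 = e^(3t)(cos(5t)·(-2,3) + sin(5t)·(-1,2)), X_2 = e^(3t)(sin(5t)·(-2,3) - cos(5t)·(-1,2)).
General solution: K_1X_1 + K_2X_2.

p(t) = -K_1e^(3t)sin(5t) - 2K_1e^(3t)cos(5t) - 2K_2e^(3t)sin(5t) + K_2e^(3t)cos(5t), q(t) = 2K_1e^(3t)sin(5t) + 3K_1e^(3t)cos(5t) + 3K_2e^(3t)sin(5t) - 2K_2e^(3t)cos(5t)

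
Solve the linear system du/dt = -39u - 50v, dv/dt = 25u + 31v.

Coefficient matrix A = [[-39, -50], [25, 31]].
Characteristic polynomial det(A - λI) = λ^2 + 8λ + 41 = 0.
Eigenvalues λ = -4 ± 5i (complex conjugate pair).
For λ=-4+5i: an eigenvector is (3,-2) - i(-1,1) = (3 + i, -2 - i).
A real fundamental pair from Re and Im of e^((-4+5i)t)v: X_1 = e^(-4t)(cos(5t)·(3,-2) + sin(5t)·(-1,1)), X_2 = e^(-4t)(sin(5t)·(3,-2) - cos(5t)·(-1,1)).
General solution: C_1X_1 + C_2X_2.

u(t) = -C_1e^(-4t)sin(5t) + 3C_1e^(-4t)cos(5t) + 3C_2e^(-4t)sin(5t) + C_2e^(-4t)cos(5t), v(t) = C_1e^(-4t)sin(5t) - 2C_1e^(-4t)cos(5t) - 2C_2e^(-4t)sin(5t) - C_2e^(-4t)cos(5t)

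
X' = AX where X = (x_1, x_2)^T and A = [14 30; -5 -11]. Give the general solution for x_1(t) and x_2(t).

Coefficient matrix A = [[14, 30], [-5, -11]].
Characteristic polynomial det(A - λI) = λ^2 - 3λ - 4 = 0.
Eigenvalues λ = -1, 4.
For λ=-1: (A-λI) row 1 is [15, 30], so an eigenvector is (2, -1).
For λ=4: (A-λI) row 1 is [10, 30], so an eigenvector is (-3, 1).
General solution: K_1e^(-t)(2,-1) + K_2e^(4t)(-3,1).

x_1(t) = 2K_1e^(-t) - 3K_2e^(4t), x_2(t) = -K_1e^(-t) + K_2e^(4t)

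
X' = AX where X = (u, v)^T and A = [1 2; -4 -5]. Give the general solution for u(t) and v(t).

u(t) = C_1e^(-t) - C_2e^(-3t), v(t) = -C_1e^(-t) + 2C_2e^(-3t)

Coefficient matrix A = [[1, 2], [-4, -5]].
Characteristic polynomial det(A - λI) = λ^2 + 4λ + 3 = 0.
Eigenvalues λ = -1, -3.
For λ=-1: (A-λI) row 1 is [2, 2], so an eigenvector is (1, -1).
For λ=-3: (A-λI) row 1 is [4, 2], so an eigenvector is (-1, 2).
General solution: C_1e^(-t)(1,-1) + C_2e^(-3t)(-1,2).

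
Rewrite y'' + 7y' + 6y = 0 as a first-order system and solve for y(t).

y(t) = K_1e^(-t) + K_2e^(-6t)

Let x_1 = y, x_2 = y'. Then x_1' = x_2 and x_2' = -6x_1 - 7x_2.
A = [[0,1],[-6,-7]]; det(A-λI) = λ^2 + 7λ + 6.
Eigenvalues λ = -1, -6 with eigenvectors (1,-1), (1,-6).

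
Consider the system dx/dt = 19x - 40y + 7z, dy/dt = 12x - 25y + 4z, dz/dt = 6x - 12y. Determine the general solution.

x(t) = 3C_1e^(-3t) + 2C_2e^(-t) + C_3e^(-2t), y(t) = 2C_1e^(-3t) + C_2e^(-t), z(t) = 2C_1e^(-3t) - 3C_3e^(-2t)

Coefficient matrix A = [[19, -40, 7], [12, -25, 4], [6, -12, 0]].
det(A - λI) = 0 gives eigenvalues λ = -3, -1, -2.
For λ=-3: eigenvector (3,2,2).
For λ=-1: eigenvector (2,1,0).
For λ=-2: eigenvector (1,0,-3).
General solution: C_1e^(-3t)(3,2,2) + C_2e^(-t)(2,1,0) + C_3e^(-2t)(1,0,-3).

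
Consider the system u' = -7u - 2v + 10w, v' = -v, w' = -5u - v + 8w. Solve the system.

u(t) = -C_1e^(3t) + 2C_2e^(-2t) - 2C_3e^(-t), v(t) = C_3e^(-t), w(t) = -C_1e^(3t) + C_2e^(-2t) - C_3e^(-t)

Coefficient matrix A = [[-7, -2, 10], [0, -1, 0], [-5, -1, 8]].
det(A - λI) = 0 gives eigenvalues λ = 3, -2, -1.
For λ=3: eigenvector (-1,0,-1).
For λ=-2: eigenvector (2,0,1).
For λ=-1: eigenvector (-2,1,-1).
General solution: C_1e^(3t)(-1,0,-1) + C_2e^(-2t)(2,0,1) + C_3e^(-t)(-2,1,-1).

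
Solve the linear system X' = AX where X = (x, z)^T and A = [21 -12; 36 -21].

Coefficient matrix A = [[21, -12], [36, -21]].
Characteristic polynomial det(A - λI) = λ^2 - 9 = 0.
Eigenvalues λ = -3, 3.
For λ=-3: (A-λI) row 1 is [24, -12], so an eigenvector is (1, 2).
For λ=3: (A-λI) row 1 is [18, -12], so an eigenvector is (-2, -3).
General solution: K_1e^(-3t)(1,2) + K_2e^(3t)(-2,-3).

x(t) = K_1e^(-3t) - 2K_2e^(3t), z(t) = 2K_1e^(-3t) - 3K_2e^(3t)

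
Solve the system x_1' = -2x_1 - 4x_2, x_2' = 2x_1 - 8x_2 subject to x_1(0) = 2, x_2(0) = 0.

Coefficient matrix A = [[-2, -4], [2, -8]].
Characteristic polynomial det(A - λI) = λ^2 + 10λ + 24 = 0.
Eigenvalues λ = -4, -6.
For λ=-4: (A-λI) row 1 is [2, -4], so an eigenvector is (-2, -1).
For λ=-6: (A-λI) row 1 is [4, -4], so an eigenvector is (-1, -1).
General solution: c_1e^(-4t)(-2,-1) + c_2e^(-6t)(-1,-1).
Applying x_1(0)=2, x_2(0)=0 gives c_1=-2, c_2=2.

x_1(t) = 4e^(-4t) - 2e^(-6t), x_2(t) = 2e^(-4t) - 2e^(-6t)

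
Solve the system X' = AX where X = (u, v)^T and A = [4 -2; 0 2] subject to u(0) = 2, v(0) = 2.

Coefficient matrix A = [[4, -2], [0, 2]].
Characteristic polynomial det(A - λI) = λ^2 - 6λ + 8 = 0.
Eigenvalues λ = 2, 4.
For λ=2: (A-λI) row 1 is [2, -2], so an eigenvector is (1, 1).
For λ=4: (A-λI) row 1 is [0, -2], so an eigenvector is (-1, 0).
General solution: K_1e^(2t)(1,1) + K_2e^(4t)(-1,0).
Applying u(0)=2, v(0)=2 gives K_1=2, K_2=0.

u(t) = 2e^(2t), v(t) = 2e^(2t)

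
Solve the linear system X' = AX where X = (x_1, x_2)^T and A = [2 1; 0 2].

x_1(t) = -C_1e^(2t) - C_2te^(2t) + 2C_2e^(2t), x_2(t) = -C_2e^(2t)

Coefficient matrix A = [[2, 1], [0, 2]].
Characteristic polynomial det(A - λI) = λ^2 - 4λ + 4 = 0.
Single eigenvalue λ = 2 with algebraic multiplicity 2.
Eigenvector v = (-1,0); generalized eigenvector w with (A-λI)w=v is (2,-1).
General solution: e^(2t)[C_1·v + C_2·(t·v + w)].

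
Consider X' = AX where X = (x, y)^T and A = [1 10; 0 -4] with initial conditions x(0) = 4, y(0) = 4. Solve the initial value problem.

x(t) = 12e^(t) - 8e^(-4t), y(t) = 4e^(-4t)

Coefficient matrix A = [[1, 10], [0, -4]].
Characteristic polynomial det(A - λI) = λ^2 + 3λ - 4 = 0.
Eigenvalues λ = -4, 1.
For λ=-4: (A-λI) row 1 is [5, 10], so an eigenvector is (2, -1).
For λ=1: (A-λI) row 1 is [0, 10], so an eigenvector is (-1, 0).
General solution: c_1e^(-4t)(2,-1) + c_2e^(t)(-1,0).
Applying x(0)=4, y(0)=4 gives c_1=-4, c_2=-12.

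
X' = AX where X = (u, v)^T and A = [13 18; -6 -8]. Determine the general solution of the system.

Coefficient matrix A = [[13, 18], [-6, -8]].
Characteristic polynomial det(A - λI) = λ^2 - 5λ + 4 = 0.
Eigenvalues λ = 1, 4.
For λ=1: (A-λI) row 1 is [12, 18], so an eigenvector is (-3, 2).
For λ=4: (A-λI) row 1 is [9, 18], so an eigenvector is (-2, 1).
General solution: c_1e^(t)(-3,2) + c_2e^(4t)(-2,1).

u(t) = -3c_1e^(t) - 2c_2e^(4t), v(t) = 2c_1e^(t) + c_2e^(4t)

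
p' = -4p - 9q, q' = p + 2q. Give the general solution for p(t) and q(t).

p(t) = -3K_1e^(-t) - 3K_2te^(-t) + K_2e^(-t), q(t) = K_1e^(-t) + K_2te^(-t)

Coefficient matrix A = [[-4, -9], [1, 2]].
Characteristic polynomial det(A - λI) = λ^2 + 2λ + 1 = 0.
Single eigenvalue λ = -1 with algebraic multiplicity 2.
Eigenvector v = (-3,1); generalized eigenvector w with (A-λI)w=v is (1,0).
General solution: e^(-t)[K_1·v + K_2·(t·v + w)].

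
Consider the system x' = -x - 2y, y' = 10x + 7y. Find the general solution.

x(t) = K_1e^(3t)cos(2t) + K_2e^(3t)sin(2t), y(t) = K_1e^(3t)sin(2t) - 2K_1e^(3t)cos(2t) - 2K_2e^(3t)sin(2t) - K_2e^(3t)cos(2t)

Coefficient matrix A = [[-1, -2], [10, 7]].
Characteristic polynomial det(A - λI) = λ^2 - 6λ + 13 = 0.
Eigenvalues λ = 3 ± 2i (complex conjugate pair).
For λ=3+2i: an eigenvector is (1,-2) - i(0,1) = (1, -2 - i).
A real fundamental pair from Re and Im of e^((3+2i)t)v: X_1 = e^(3t)(cos(2t)·(1,-2) + sin(2t)·(0,1)), X_2 = e^(3t)(sin(2t)·(1,-2) - cos(2t)·(0,1)).
General solution: K_1X_1 + K_2X_2.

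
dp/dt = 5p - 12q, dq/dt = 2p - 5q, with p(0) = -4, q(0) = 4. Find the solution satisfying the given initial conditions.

Coefficient matrix A = [[5, -12], [2, -5]].
Characteristic polynomial det(A - λI) = λ^2 - 1 = 0.
Eigenvalues λ = -1, 1.
For λ=-1: (A-λI) row 1 is [6, -12], so an eigenvector is (-2, -1).
For λ=1: (A-λI) row 1 is [4, -12], so an eigenvector is (3, 1).
General solution: K_1e^(-t)(-2,-1) + K_2e^(t)(3,1).
Applying p(0)=-4, q(0)=4 gives K_1=-16, K_2=-12.

p(t) = -36e^(t) + 32e^(-t), q(t) = -12e^(t) + 16e^(-t)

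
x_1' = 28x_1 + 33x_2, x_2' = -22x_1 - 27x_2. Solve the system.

Coefficient matrix A = [[28, 33], [-22, -27]].
Characteristic polynomial det(A - λI) = λ^2 - λ - 30 = 0.
Eigenvalues λ = 6, -5.
For λ=6: (A-λI) row 1 is [22, 33], so an eigenvector is (3, -2).
For λ=-5: (A-λI) row 1 is [33, 33], so an eigenvector is (1, -1).
General solution: C_1e^(6t)(3,-2) + C_2e^(-5t)(1,-1).

x_1(t) = 3C_1e^(6t) + C_2e^(-5t), x_2(t) = -2C_1e^(6t) - C_2e^(-5t)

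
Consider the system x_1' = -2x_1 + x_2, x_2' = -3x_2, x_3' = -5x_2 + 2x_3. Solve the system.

Coefficient matrix A = [[-2, 1, 0], [0, -3, 0], [0, -5, 2]].
det(A - λI) = 0 gives eigenvalues λ = -2, -3, 2.
For λ=-2: eigenvector (1,0,0).
For λ=-3: eigenvector (-1,1,1).
For λ=2: eigenvector (0,0,1).
General solution: K_1e^(-2t)(1,0,0) + K_2e^(-3t)(-1,1,1) + K_3e^(2t)(0,0,1).

x_1(t) = K_1e^(-2t) - K_2e^(-3t), x_2(t) = K_2e^(-3t), x_3(t) = K_2e^(-3t) + K_3e^(2t)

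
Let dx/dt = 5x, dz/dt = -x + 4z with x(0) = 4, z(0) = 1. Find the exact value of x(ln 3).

A = [[5,0],[-1,4]]; eigenvalues λ = 5, 4.
Eigenvectors: (1,-1) for λ=5, (0,-1) for λ=4.
From the initial condition, c_1 = 4, c_2 = -5.
x(ln 3) = (4)(3^5)(1) + (-5)(3^4)(0) = 972.

972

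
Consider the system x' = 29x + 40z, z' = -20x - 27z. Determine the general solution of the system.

Coefficient matrix A = [[29, 40], [-20, -27]].
Characteristic polynomial det(A - λI) = λ^2 - 2λ + 17 = 0.
Eigenvalues λ = 1 ± 4i (complex conjugate pair).
For λ=1+4i: an eigenvector is (3,-2) - i(1,-1) = (3 - i, -2 + i).
A real fundamental pair from Re and Im of e^((1+4i)t)v: X_1 = e^(t)(cos(4t)·(3,-2) + sin(4t)·(1,-1)), X_2 = e^(t)(sin(4t)·(3,-2) - cos(4t)·(1,-1)).
General solution: K_1X_1 + K_2X_2.

x(t) = K_1e^(t)sin(4t) + 3K_1e^(t)cos(4t) + 3K_2e^(t)sin(4t) - K_2e^(t)cos(4t), z(t) = -K_1e^(t)sin(4t) - 2K_1e^(t)cos(4t) - 2K_2e^(t)sin(4t) + K_2e^(t)cos(4t)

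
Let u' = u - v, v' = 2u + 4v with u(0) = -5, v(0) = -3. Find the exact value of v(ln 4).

-816

A = [[1,-1],[2,4]]; eigenvalues λ = 2, 3.
Eigenvectors: (1,-1) for λ=2, (1,-2) for λ=3.
From the initial condition, c_1 = -13, c_2 = 8.
v(ln 4) = (-13)(4^2)(-1) + (8)(4^3)(-2) = -816.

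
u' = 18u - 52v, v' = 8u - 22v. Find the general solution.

u(t) = 2C_1e^(-2t)sin(4t) + 3C_1e^(-2t)cos(4t) + 3C_2e^(-2t)sin(4t) - 2C_2e^(-2t)cos(4t), v(t) = C_1e^(-2t)sin(4t) + C_1e^(-2t)cos(4t) + C_2e^(-2t)sin(4t) - C_2e^(-2t)cos(4t)

Coefficient matrix A = [[18, -52], [8, -22]].
Characteristic polynomial det(A - λI) = λ^2 + 4λ + 20 = 0.
Eigenvalues λ = -2 ± 4i (complex conjugate pair).
For λ=-2+4i: an eigenvector is (3,1) - i(2,1) = (3 - 2i, 1 - i).
A real fundamental pair from Re and Im of e^((-2+4i)t)v: X_1 = e^(-2t)(cos(4t)·(3,1) + sin(4t)·(2,1)), X_2 = e^(-2t)(sin(4t)·(3,1) - cos(4t)·(2,1)).
General solution: C_1X_1 + C_2X_2.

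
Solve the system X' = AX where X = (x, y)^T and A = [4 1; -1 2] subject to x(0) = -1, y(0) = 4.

Coefficient matrix A = [[4, 1], [-1, 2]].
Characteristic polynomial det(A - λI) = λ^2 - 6λ + 9 = 0.
Single eigenvalue λ = 3 with algebraic multiplicity 2.
Eigenvector v = (1,-1); generalized eigenvector w with (A-λI)w=v is (-1,2).
General solution: e^(3t)[C_1·v + C_2·(t·v + w)].
Applying x(0)=-1, y(0)=4 gives C_1=2, C_2=3.

x(t) = 3te^(3t) - e^(3t), y(t) = -3te^(3t) + 4e^(3t)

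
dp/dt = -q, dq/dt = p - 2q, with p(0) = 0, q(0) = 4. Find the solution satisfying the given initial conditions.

Coefficient matrix A = [[0, -1], [1, -2]].
Characteristic polynomial det(A - λI) = λ^2 + 2λ + 1 = 0.
Single eigenvalue λ = -1 with algebraic multiplicity 2.
Eigenvector v = (1,1); generalized eigenvector w with (A-λI)w=v is (-1,-2).
General solution: e^(-t)[K_1·v + K_2·(t·v + w)].
Applying p(0)=0, q(0)=4 gives K_1=-4, K_2=-4.

p(t) = -4te^(-t), q(t) = -4te^(-t) + 4e^(-t)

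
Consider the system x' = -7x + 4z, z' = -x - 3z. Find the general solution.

Coefficient matrix A = [[-7, 4], [-1, -3]].
Characteristic polynomial det(A - λI) = λ^2 + 10λ + 25 = 0.
Single eigenvalue λ = -5 with algebraic multiplicity 2.
Eigenvector v = (2,1); generalized eigenvector w with (A-λI)w=v is (1,1).
General solution: e^(-5t)[c_1·v + c_2·(t·v + w)].

x(t) = 2c_1e^(-5t) + 2c_2te^(-5t) + c_2e^(-5t), z(t) = c_1e^(-5t) + c_2te^(-5t) + c_2e^(-5t)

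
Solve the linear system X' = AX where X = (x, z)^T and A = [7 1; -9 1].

x(t) = -C_1e^(4t) - C_2te^(4t) - C_2e^(4t), z(t) = 3C_1e^(4t) + 3C_2te^(4t) + 2C_2e^(4t)

Coefficient matrix A = [[7, 1], [-9, 1]].
Characteristic polynomial det(A - λI) = λ^2 - 8λ + 16 = 0.
Single eigenvalue λ = 4 with algebraic multiplicity 2.
Eigenvector v = (-1,3); generalized eigenvector w with (A-λI)w=v is (-1,2).
General solution: e^(4t)[C_1·v + C_2·(t·v + w)].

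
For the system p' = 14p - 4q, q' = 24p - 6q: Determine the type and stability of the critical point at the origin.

A = [[14,-4],[24,-6]]; det(A-λI) = λ^2 - 8λ + 12.
λ = 6, 2: both positive.

unstable node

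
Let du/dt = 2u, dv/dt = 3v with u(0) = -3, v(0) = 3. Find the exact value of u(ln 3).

A = [[2,0],[0,3]]; eigenvalues λ = 3, 2.
Eigenvectors: (0,1) for λ=3, (-1,0) for λ=2.
From the initial condition, c_1 = 3, c_2 = 3.
u(ln 3) = (3)(3^3)(0) + (3)(3^2)(-1) = -27.

-27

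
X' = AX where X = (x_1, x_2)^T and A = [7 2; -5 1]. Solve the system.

x_1(t) = -C_1e^(4t)sin(t) - C_1e^(4t)cos(t) - C_2e^(4t)sin(t) + C_2e^(4t)cos(t), x_2(t) = 2C_1e^(4t)sin(t) + C_1e^(4t)cos(t) + C_2e^(4t)sin(t) - 2C_2e^(4t)cos(t)

Coefficient matrix A = [[7, 2], [-5, 1]].
Characteristic polynomial det(A - λI) = λ^2 - 8λ + 17 = 0.
Eigenvalues λ = 4 ± i (complex conjugate pair).
For λ=4+i: an eigenvector is (-1,1) - i(-1,2) = (-1 + i, 1 - 2i).
A real fundamental pair from Re and Im of e^((4+i)t)v: X_1 = e^(4t)(cos(t)·(-1,1) + sin(t)·(-1,2)), X_2 = e^(4t)(sin(t)·(-1,1) - cos(t)·(-1,2)).
General solution: C_1X_1 + C_2X_2.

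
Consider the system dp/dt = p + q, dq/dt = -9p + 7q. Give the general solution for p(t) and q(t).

p(t) = C_1e^(4t) + C_2te^(4t) - C_2e^(4t), q(t) = 3C_1e^(4t) + 3C_2te^(4t) - 2C_2e^(4t)

Coefficient matrix A = [[1, 1], [-9, 7]].
Characteristic polynomial det(A - λI) = λ^2 - 8λ + 16 = 0.
Single eigenvalue λ = 4 with algebraic multiplicity 2.
Eigenvector v = (1,3); generalized eigenvector w with (A-λI)w=v is (-1,-2).
General solution: e^(4t)[C_1·v + C_2·(t·v + w)].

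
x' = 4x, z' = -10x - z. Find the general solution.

x(t) = C_1e^(4t), z(t) = -2C_1e^(4t) + C_2e^(-t)

Coefficient matrix A = [[4, 0], [-10, -1]].
Characteristic polynomial det(A - λI) = λ^2 - 3λ - 4 = 0.
Eigenvalues λ = 4, -1.
For λ=4: (A-λI) row 2 is [-10, -5], so an eigenvector is (1, -2).
For λ=-1: (A-λI) row 1 is [5, 0], so an eigenvector is (0, 1).
General solution: C_1e^(4t)(1,-2) + C_2e^(-t)(0,1).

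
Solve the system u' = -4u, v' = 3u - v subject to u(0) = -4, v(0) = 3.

Coefficient matrix A = [[-4, 0], [3, -1]].
Characteristic polynomial det(A - λI) = λ^2 + 5λ + 4 = 0.
Eigenvalues λ = -4, -1.
For λ=-4: (A-λI) row 2 is [3, 3], so an eigenvector is (-1, 1).
For λ=-1: (A-λI) row 1 is [-3, 0], so an eigenvector is (0, -1).
General solution: C_1e^(-4t)(-1,1) + C_2e^(-t)(0,-1).
Applying u(0)=-4, v(0)=3 gives C_1=4, C_2=1.

u(t) = -4e^(-4t), v(t) = -e^(-t) + 4e^(-4t)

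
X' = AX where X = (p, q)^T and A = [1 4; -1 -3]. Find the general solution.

Coefficient matrix A = [[1, 4], [-1, -3]].
Characteristic polynomial det(A - λI) = λ^2 + 2λ + 1 = 0.
Single eigenvalue λ = -1 with algebraic multiplicity 2.
Eigenvector v = (2,-1); generalized eigenvector w with (A-λI)w=v is (1,0).
General solution: e^(-t)[c_1·v + c_2·(t·v + w)].

p(t) = 2c_1e^(-t) + 2c_2te^(-t) + c_2e^(-t), q(t) = -c_1e^(-t) - c_2te^(-t)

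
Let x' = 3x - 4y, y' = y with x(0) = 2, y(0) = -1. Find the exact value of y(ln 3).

-3

A = [[3,-4],[0,1]]; eigenvalues λ = 3, 1.
Eigenvectors: (-1,0) for λ=3, (-2,-1) for λ=1.
From the initial condition, c_1 = -4, c_2 = 1.
y(ln 3) = (-4)(3^3)(0) + (1)(3^1)(-1) = -3.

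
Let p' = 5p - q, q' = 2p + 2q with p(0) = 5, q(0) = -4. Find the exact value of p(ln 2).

152

A = [[5,-1],[2,2]]; eigenvalues λ = 3, 4.
Eigenvectors: (-1,-2) for λ=3, (1,1) for λ=4.
From the initial condition, c_1 = 9, c_2 = 14.
p(ln 2) = (9)(2^3)(-1) + (14)(2^4)(1) = 152.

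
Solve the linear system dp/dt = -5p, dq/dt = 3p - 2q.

p(t) = K_1e^(-5t), q(t) = -K_1e^(-5t) - K_2e^(-2t)

Coefficient matrix A = [[-5, 0], [3, -2]].
Characteristic polynomial det(A - λI) = λ^2 + 7λ + 10 = 0.
Eigenvalues λ = -5, -2.
For λ=-5: (A-λI) row 2 is [3, 3], so an eigenvector is (1, -1).
For λ=-2: (A-λI) row 1 is [-3, 0], so an eigenvector is (0, -1).
General solution: K_1e^(-5t)(1,-1) + K_2e^(-2t)(0,-1).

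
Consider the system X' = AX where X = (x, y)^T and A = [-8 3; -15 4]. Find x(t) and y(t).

x(t) = c_1e^(-2t)cos(3t) + c_2e^(-2t)sin(3t), y(t) = -c_1e^(-2t)sin(3t) + 2c_1e^(-2t)cos(3t) + 2c_2e^(-2t)sin(3t) + c_2e^(-2t)cos(3t)

Coefficient matrix A = [[-8, 3], [-15, 4]].
Characteristic polynomial det(A - λI) = λ^2 + 4λ + 13 = 0.
Eigenvalues λ = -2 ± 3i (complex conjugate pair).
For λ=-2+3i: an eigenvector is (1,2) - i(0,-1) = (1, 2 + i).
A real fundamental pair from Re and Im of e^((-2+3i)t)v: X_1 = e^(-2t)(cos(3t)·(1,2) + sin(3t)·(0,-1)), X_2 = e^(-2t)(sin(3t)·(1,2) - cos(3t)·(0,-1)).
General solution: c_1X_1 + c_2X_2.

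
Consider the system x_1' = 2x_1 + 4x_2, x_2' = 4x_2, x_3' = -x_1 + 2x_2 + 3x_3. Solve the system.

Coefficient matrix A = [[2, 4, 0], [0, 4, 0], [-1, 2, 3]].
det(A - λI) = 0 gives eigenvalues λ = 4, 2, 3.
For λ=4: eigenvector (2,1,0).
For λ=2: eigenvector (1,0,1).
For λ=3: eigenvector (0,0,1).
General solution: C_1e^(4t)(2,1,0) + C_2e^(2t)(1,0,1) + C_3e^(3t)(0,0,1).

x_1(t) = 2C_1e^(4t) + C_2e^(2t), x_2(t) = C_1e^(4t), x_3(t) = C_2e^(2t) + C_3e^(3t)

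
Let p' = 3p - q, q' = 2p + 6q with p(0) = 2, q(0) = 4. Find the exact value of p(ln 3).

A = [[3,-1],[2,6]]; eigenvalues λ = 5, 4.
Eigenvectors: (-1,2) for λ=5, (1,-1) for λ=4.
From the initial condition, c_1 = 6, c_2 = 8.
p(ln 3) = (6)(3^5)(-1) + (8)(3^4)(1) = -810.

-810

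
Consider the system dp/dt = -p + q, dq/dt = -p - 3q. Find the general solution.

p(t) = c_1e^(-2t) + c_2te^(-2t) - 2c_2e^(-2t), q(t) = -c_1e^(-2t) - c_2te^(-2t) + 3c_2e^(-2t)

Coefficient matrix A = [[-1, 1], [-1, -3]].
Characteristic polynomial det(A - λI) = λ^2 + 4λ + 4 = 0.
Single eigenvalue λ = -2 with algebraic multiplicity 2.
Eigenvector v = (1,-1); generalized eigenvector w with (A-λI)w=v is (-2,3).
General solution: e^(-2t)[c_1·v + c_2·(t·v + w)].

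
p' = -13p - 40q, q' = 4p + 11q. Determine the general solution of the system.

p(t) = -K_1e^(-t)sin(4t) - 3K_1e^(-t)cos(4t) - 3K_2e^(-t)sin(4t) + K_2e^(-t)cos(4t), q(t) = K_1e^(-t)cos(4t) + K_2e^(-t)sin(4t)

Coefficient matrix A = [[-13, -40], [4, 11]].
Characteristic polynomial det(A - λI) = λ^2 + 2λ + 17 = 0.
Eigenvalues λ = -1 ± 4i (complex conjugate pair).
For λ=-1+4i: an eigenvector is (-3,1) - i(-1,0) = (-3 + i, 1).
A real fundamental pair from Re and Im of e^((-1+4i)t)v: X_1 = e^(-t)(cos(4t)·(-3,1) + sin(4t)·(-1,0)), X_2 = e^(-t)(sin(4t)·(-3,1) - cos(4t)·(-1,0)).
General solution: K_1X_1 + K_2X_2.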